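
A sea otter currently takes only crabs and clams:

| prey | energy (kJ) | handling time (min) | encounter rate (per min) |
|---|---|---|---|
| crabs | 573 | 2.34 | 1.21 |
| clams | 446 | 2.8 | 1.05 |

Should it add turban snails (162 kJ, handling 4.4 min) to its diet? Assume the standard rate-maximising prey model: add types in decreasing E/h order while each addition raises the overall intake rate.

On crabs and clams alone, R = ΣλE/(1+Σλh) = 1162/6.771 = 171.5 kJ/min.
turban snails: E/h = 162/4.4 = 36.82 kJ/min.
36.82 < 171.5, so adding turban snails would lower the average — exclude it.

No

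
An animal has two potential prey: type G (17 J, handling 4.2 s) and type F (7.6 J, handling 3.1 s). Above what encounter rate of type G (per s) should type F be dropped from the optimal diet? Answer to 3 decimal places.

Drop type F once their profitability E₂/h₂ falls below the rate achievable on type G alone: E₂/h₂ = λE₁/(1 + λh₁).
Solve for λ: λE₁h₂ = E₂(1 + λh₁) → λ(E₁h₂ − E₂h₁) = E₂ → λ = E₂/(E₁h₂ − E₂h₁).
λ = 7.6/(17×3.1 − 7.6×4.2) = 7.6/20.78 = 0.3657 per s.

0.366 per s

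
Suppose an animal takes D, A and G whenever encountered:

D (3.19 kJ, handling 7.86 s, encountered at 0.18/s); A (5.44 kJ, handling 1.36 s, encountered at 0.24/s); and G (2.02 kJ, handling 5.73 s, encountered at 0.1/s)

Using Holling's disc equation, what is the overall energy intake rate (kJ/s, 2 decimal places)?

R = (0.18×3.19 + 0.24×5.44 + 0.1×2.02) / (1 + 0.18×7.86 + 0.24×1.36 + 0.1×5.73) = 2.082/3.314 = 0.6281 kJ/s.

0.63 kJ/s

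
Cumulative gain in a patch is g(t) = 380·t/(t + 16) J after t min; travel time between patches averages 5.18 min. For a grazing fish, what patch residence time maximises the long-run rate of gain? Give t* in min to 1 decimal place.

9.1 min

Optimal t* satisfies g'(t*) = g(t*)/(T + t*).
g'(t) = 380·16/(t + 16)². Setting 380·16/(t+16)² = 380t/[(t+16)(5.18+t)] gives 16(5.18+t) = t(t+16), so t² = 16×5.18 = 82.88.
t* = √82.88 = 9.104 min.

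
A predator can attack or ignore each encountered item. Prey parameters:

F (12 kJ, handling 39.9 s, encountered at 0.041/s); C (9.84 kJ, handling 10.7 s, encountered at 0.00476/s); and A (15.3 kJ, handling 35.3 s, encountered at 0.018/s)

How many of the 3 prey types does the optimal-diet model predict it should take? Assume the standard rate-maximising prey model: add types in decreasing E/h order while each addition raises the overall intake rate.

Profitabilities (E/h, kJ/s): C 0.92, A 0.433, F 0.301. Add prey in this order while the next type's profitability exceeds the intake rate on those already taken.
Rate on top 1: 0.04457. A: 0.433 > 0.04457 → include.
Rate on top 2: 0.1911. F: 0.301 > 0.1911 → include.
Optimal diet: C, A, F — 3 of 3 types.

3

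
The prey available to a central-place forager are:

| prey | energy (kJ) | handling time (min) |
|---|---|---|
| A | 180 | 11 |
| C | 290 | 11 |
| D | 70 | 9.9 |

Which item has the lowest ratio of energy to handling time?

In descending order of E/h:
C: 290/11 = 26.4 kJ/min
A: 180/11 = 16.4 kJ/min
D: 70/9.9 = 7.07 kJ/min

D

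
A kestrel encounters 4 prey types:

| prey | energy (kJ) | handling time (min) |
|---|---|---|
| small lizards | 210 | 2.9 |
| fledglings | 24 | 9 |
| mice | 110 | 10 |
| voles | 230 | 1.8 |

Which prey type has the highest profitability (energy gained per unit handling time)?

Profitability E/h (kJ/min): small lizards = 210/2.9 = 72.4, fledglings = 24/9 = 2.67, mice = 110/10 = 11, voles = 230/1.8 = 128.
Ranked: voles > small lizards > mice > fledglings.

voles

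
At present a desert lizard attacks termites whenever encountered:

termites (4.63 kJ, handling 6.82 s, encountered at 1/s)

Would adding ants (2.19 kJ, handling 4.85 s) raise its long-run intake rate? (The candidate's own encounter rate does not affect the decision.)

No

Current rate: (1×4.63)/(1 + 1×6.82) = 0.5921 kJ/s.
ants: E/h = 2.19/4.85 = 0.4515 kJ/s.
Since 0.4515 < R, time spent handling ants is better spent searching.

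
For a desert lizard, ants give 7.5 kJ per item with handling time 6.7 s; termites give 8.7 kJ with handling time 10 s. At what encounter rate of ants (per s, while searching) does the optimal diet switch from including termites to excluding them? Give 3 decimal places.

0.521 per s

The zero-one rule: include termites iff E₂/h₂ > λE₁/(1+λh₁). Equality gives the switch point.
λE₁h₂ = E₂ + λE₂h₁ ⇒ λ = E₂/(E₁h₂ − E₂h₁) = 8.7/(75 − 58.29) = 0.5206 per s.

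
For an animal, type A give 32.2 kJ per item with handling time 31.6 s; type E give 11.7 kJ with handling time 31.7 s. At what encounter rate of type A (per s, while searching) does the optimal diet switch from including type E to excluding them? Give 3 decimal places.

0.018 per s

The zero-one rule: include type E iff E₂/h₂ > λE₁/(1+λh₁). Equality gives the switch point.
λE₁h₂ = E₂ + λE₂h₁ ⇒ λ = E₂/(E₁h₂ − E₂h₁) = 11.7/(1021 − 369.7) = 0.01797 per s.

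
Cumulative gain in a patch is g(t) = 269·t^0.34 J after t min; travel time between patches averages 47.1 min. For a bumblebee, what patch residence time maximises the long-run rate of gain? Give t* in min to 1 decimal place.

24.3 min

Maximise g(t)/(T+t): set derivative to zero → g'(t)(T+t) = g(t).
g'(t) = 0.34·269·t^-0.66. Setting 0.34·269·t^-0.66 = 269·t^0.34/(47.1+t) gives 0.34(47.1+t) = t, so 0.66·t = 0.34×47.1.
t* = 0.34×47.1/0.66 = 24.26 min.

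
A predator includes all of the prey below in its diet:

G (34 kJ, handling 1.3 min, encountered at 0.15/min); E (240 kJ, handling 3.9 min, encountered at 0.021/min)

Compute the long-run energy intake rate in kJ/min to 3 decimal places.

R = (0.15×34 + 0.021×240) / (1 + 0.15×1.3 + 0.021×3.9) = 10.14/1.277 = 7.941 kJ/min.

7.941 kJ/min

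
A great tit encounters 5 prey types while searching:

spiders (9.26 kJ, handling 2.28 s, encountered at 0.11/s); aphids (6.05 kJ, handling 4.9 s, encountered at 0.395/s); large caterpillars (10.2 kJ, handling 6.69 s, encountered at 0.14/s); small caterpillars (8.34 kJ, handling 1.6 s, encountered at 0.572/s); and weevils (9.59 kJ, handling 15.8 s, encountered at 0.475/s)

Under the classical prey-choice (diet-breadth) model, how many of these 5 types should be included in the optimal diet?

2

Rank by E/h (kJ/s): small caterpillars 5.21, spiders 4.06, large caterpillars 1.52, aphids 1.23, weevils 0.607. Include each in turn until the next type's E/h falls below the running intake rate.
Rate on top 1: 2.491. spiders: 4.06 > 2.491 → include.
Rate on top 2: 2.673. large caterpillars: 1.52 < 2.673 → exclude; stop.
Optimal diet: small caterpillars, spiders — 2 of 5 types.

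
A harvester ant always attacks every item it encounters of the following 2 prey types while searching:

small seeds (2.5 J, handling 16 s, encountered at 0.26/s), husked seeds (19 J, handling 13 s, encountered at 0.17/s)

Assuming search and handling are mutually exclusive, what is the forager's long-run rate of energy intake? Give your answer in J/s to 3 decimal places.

Energy encountered per unit search time: 0.26×2.5 + 0.17×19 = 3.88 J/s.
Handling time per unit search time: 0.26×16 + 0.17×13 = 6.37.
Rate = 3.88/(1 + 6.37) = 0.5265 J/s.

0.526 J/s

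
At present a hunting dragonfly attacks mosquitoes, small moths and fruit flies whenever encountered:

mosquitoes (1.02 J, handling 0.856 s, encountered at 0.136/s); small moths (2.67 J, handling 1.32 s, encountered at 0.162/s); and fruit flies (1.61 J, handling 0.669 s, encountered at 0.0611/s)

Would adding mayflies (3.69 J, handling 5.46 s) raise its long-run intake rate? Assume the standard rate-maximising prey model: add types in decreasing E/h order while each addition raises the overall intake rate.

Intake rate on the current diet: R = (0.136×1.02 + 0.162×2.67 + 0.0611×1.61) / (1 + 0.136×0.856 + 0.162×1.32 + 0.0611×0.669) = 0.6696/1.371 = 0.4884 J/s.
mayflies: E/h = 3.69/5.46 = 0.6758 J/s.
0.6758 > 0.4884, so adding mayflies raises the average — include it.

Yes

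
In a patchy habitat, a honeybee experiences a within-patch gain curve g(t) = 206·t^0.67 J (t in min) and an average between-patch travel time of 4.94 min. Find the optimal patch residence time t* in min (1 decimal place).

Maximise g(t)/(T+t): set derivative to zero → g'(t)(T+t) = g(t).
g'(t) = 0.67·206·t^-0.33. Setting 0.67·206·t^-0.33 = 206·t^0.67/(4.94+t) gives 0.67(4.94+t) = t, so 0.33·t = 0.67×4.94.
t* = 0.67×4.94/0.33 = 10.03 min.

10.0 min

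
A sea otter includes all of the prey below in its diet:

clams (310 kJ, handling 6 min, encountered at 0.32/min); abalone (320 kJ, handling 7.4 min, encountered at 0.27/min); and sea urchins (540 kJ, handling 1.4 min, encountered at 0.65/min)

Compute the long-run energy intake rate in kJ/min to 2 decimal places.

92.07 kJ/min

R = (0.32×310 + 0.27×320 + 0.65×540) / (1 + 0.32×6 + 0.27×7.4 + 0.65×1.4) = 536.6/5.828 = 92.07 kJ/min.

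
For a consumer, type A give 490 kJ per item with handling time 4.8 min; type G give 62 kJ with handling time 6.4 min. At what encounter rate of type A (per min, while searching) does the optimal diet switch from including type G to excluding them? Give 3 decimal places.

Drop type G once their profitability E₂/h₂ falls below the rate achievable on type A alone: E₂/h₂ = λE₁/(1 + λh₁).
Solve for λ: λE₁h₂ = E₂(1 + λh₁) → λ(E₁h₂ − E₂h₁) = E₂ → λ = E₂/(E₁h₂ − E₂h₁).
λ = 62/(490×6.4 − 62×4.8) = 62/2838 = 0.02184 per min.

0.022 per min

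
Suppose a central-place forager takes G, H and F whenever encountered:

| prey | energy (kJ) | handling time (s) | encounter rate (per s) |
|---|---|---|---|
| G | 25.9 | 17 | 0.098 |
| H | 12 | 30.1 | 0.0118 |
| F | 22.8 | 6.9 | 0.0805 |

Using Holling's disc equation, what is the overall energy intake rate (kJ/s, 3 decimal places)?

R = Σλ_iE_i / (1 + Σλ_ih_i)
Numerator: 0.098×25.9 + 0.0118×12 + 0.0805×22.8 = 4.515
Denominator: 1 + 0.098×17 + 0.0118×30.1 + 0.0805×6.9 = 3.577
R = 4.515/3.577 = 1.262 kJ/s

1.262 kJ/s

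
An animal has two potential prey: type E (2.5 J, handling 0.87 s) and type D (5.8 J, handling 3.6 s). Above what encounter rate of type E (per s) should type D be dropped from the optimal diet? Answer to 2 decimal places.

Drop type D once their profitability E₂/h₂ falls below the rate achievable on type E alone: E₂/h₂ = λE₁/(1 + λh₁).
Solve for λ: λE₁h₂ = E₂(1 + λh₁) → λ(E₁h₂ − E₂h₁) = E₂ → λ = E₂/(E₁h₂ − E₂h₁).
λ = 5.8/(2.5×3.6 − 5.8×0.87) = 5.8/3.954 = 1.467 per s.

1.47 per s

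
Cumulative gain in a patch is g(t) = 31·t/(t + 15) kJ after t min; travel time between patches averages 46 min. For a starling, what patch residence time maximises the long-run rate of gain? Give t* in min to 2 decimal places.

26.27 min

By the marginal value theorem, leave when the instantaneous gain rate g'(t) equals the habitat-wide average g(t)/(T + t).
g'(t) = 31·15/(t + 15)². Setting 31·15/(t+15)² = 31t/[(t+15)(46+t)] gives 15(46+t) = t(t+15), so t² = 15×46 = 690.
t* = √690 = 26.27 min.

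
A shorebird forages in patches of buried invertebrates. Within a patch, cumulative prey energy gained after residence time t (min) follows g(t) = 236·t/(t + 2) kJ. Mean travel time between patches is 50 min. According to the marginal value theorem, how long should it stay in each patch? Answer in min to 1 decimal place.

Maximise g(t)/(T+t): set derivative to zero → g'(t)(T+t) = g(t).
g'(t) = 236·2/(t + 2)². Setting 236·2/(t+2)² = 236t/[(t+2)(50+t)] gives 2(50+t) = t(t+2), so t² = 2×50 = 100.
t* = √100 = 10 min.

10.0 min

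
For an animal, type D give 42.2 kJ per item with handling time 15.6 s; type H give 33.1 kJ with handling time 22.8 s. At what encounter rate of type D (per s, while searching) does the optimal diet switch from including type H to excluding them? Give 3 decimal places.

At the threshold, the rate on type D alone equals the profitability of type H: λ·42.2/(1 + λ·15.6) = 33.1/22.8 = 1.452.
Rearranging, λ(42.2 − 1.452×15.6) = 1.452, so λ = 1.452/19.55 = 0.07425 per s.

0.074 per s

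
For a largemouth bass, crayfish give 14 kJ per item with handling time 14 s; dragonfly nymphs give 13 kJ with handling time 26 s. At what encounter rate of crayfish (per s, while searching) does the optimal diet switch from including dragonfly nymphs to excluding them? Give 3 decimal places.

The zero-one rule: include dragonfly nymphs iff E₂/h₂ > λE₁/(1+λh₁). Equality gives the switch point.
λE₁h₂ = E₂ + λE₂h₁ ⇒ λ = E₂/(E₁h₂ − E₂h₁) = 13/(364 − 182) = 0.07143 per s.

0.071 per s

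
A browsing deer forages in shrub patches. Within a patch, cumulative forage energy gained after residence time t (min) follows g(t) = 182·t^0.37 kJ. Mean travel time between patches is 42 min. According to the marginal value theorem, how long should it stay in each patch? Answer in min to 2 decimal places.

24.67 min

Optimal t* satisfies g'(t*) = g(t*)/(T + t*).
g'(t) = 0.37·182·t^-0.63. Setting 0.37·182·t^-0.63 = 182·t^0.37/(42+t) gives 0.37(42+t) = t, so 0.63·t = 0.37×42.
t* = 0.37×42/0.63 = 24.67 min.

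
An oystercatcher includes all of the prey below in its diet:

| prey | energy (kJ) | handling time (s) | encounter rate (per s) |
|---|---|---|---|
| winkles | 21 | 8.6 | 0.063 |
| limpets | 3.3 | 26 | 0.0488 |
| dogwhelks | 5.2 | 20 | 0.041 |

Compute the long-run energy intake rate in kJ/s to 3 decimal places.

R = Σλ_iE_i / (1 + Σλ_ih_i)
Numerator: 0.063×21 + 0.0488×3.3 + 0.041×5.2 = 1.697
Denominator: 1 + 0.063×8.6 + 0.0488×26 + 0.041×20 = 3.631
R = 1.697/3.631 = 0.4675 kJ/s

0.467 kJ/s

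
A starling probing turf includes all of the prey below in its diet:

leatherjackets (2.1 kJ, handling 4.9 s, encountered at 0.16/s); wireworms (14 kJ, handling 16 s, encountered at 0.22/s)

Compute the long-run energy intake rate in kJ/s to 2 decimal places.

0.64 kJ/s

R = Σλ_iE_i / (1 + Σλ_ih_i)
Numerator: 0.16×2.1 + 0.22×14 = 3.416
Denominator: 1 + 0.16×4.9 + 0.22×16 = 5.304
R = 3.416/5.304 = 0.644 kJ/s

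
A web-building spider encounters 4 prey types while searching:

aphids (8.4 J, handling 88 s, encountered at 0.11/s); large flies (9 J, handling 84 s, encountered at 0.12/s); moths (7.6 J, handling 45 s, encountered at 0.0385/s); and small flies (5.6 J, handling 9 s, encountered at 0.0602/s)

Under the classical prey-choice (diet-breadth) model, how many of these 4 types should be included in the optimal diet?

E/h in descending order: small flies 0.622, moths 0.169, large flies 0.107, aphids 0.0955 J/s. The optimal diet is the largest prefix of this list for which every included type satisfies E_i/h_i > R on the types above it.
Rate on top 1: 0.2187. moths: 0.169 < 0.2187 → exclude; stop.
Optimal diet: small flies — 1 of 4 types.

1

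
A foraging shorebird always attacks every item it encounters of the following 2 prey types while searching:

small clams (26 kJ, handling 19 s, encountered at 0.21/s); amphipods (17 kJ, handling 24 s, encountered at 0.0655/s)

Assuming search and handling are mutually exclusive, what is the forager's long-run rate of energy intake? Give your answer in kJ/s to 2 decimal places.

Energy encountered per unit search time: 0.21×26 + 0.0655×17 = 6.574 kJ/s.
Handling time per unit search time: 0.21×19 + 0.0655×24 = 5.562.
Rate = 6.574/(1 + 5.562) = 1.002 kJ/s.

1.00 kJ/s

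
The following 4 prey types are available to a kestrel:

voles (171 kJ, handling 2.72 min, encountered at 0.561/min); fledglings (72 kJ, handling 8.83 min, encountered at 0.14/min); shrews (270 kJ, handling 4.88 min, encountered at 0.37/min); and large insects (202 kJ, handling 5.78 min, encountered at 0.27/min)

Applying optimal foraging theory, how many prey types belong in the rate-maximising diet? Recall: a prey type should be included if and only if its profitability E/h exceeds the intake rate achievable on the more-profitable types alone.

E/h in descending order: voles 62.9, shrews 55.3, large insects 34.9, fledglings 8.15 kJ/min. The optimal diet is the largest prefix of this list for which every included type satisfies E_i/h_i > R on the types above it.
Rate on top 1: 37.98. shrews: 55.3 > 37.98 → include.
Rate on top 2: 45.21. large insects: 34.9 < 45.21 → exclude; stop.
Optimal diet: voles, shrews — 2 of 4 types.

2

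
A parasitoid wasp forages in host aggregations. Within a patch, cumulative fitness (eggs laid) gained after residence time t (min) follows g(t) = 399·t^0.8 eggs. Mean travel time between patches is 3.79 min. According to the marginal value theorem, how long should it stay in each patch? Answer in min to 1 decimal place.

Optimal t* satisfies g'(t*) = g(t*)/(T + t*).
g'(t) = 0.8·399·t^-0.2. Setting 0.8·399·t^-0.2 = 399·t^0.8/(3.79+t) gives 0.8(3.79+t) = t, so 0.20·t = 0.8×3.79.
t* = 0.8×3.79/0.20 = 15.16 min.

15.2 min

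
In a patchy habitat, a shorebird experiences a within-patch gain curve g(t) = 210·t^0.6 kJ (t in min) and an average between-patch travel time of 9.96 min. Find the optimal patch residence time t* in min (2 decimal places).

14.94 min

Maximise g(t)/(T+t): set derivative to zero → g'(t)(T+t) = g(t).
g'(t) = 0.6·210·t^-0.4. Setting 0.6·210·t^-0.4 = 210·t^0.6/(9.96+t) gives 0.6(9.96+t) = t, so 0.40·t = 0.6×9.96.
t* = 0.6×9.96/0.40 = 14.94 min.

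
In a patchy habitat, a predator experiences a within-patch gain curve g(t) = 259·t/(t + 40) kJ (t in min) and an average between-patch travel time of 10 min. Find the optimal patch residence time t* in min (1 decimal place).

By the marginal value theorem, leave when the instantaneous gain rate g'(t) equals the habitat-wide average g(t)/(T + t).
g'(t) = 259·40/(t + 40)². Setting 259·40/(t+40)² = 259t/[(t+40)(10+t)] gives 40(10+t) = t(t+40), so t² = 40×10 = 400.
t* = √400 = 20 min.

20.0 min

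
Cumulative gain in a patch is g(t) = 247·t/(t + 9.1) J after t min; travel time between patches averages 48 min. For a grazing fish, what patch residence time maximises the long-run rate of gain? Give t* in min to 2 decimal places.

20.90 min

Optimal t* satisfies g'(t*) = g(t*)/(T + t*).
g'(t) = 247·9.1/(t + 9.1)². Setting 247·9.1/(t+9.1)² = 247t/[(t+9.1)(48+t)] gives 9.1(48+t) = t(t+9.1), so t² = 9.1×48 = 436.8.
t* = √436.8 = 20.9 min.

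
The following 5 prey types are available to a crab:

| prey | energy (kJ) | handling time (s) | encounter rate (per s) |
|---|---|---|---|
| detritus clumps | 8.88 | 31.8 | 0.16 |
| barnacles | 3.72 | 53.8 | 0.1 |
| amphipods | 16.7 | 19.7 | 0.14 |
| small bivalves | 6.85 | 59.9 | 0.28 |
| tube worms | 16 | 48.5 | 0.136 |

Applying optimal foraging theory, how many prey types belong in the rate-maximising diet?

1

Profitabilities (E/h, kJ/s): amphipods 0.848, tube worms 0.33, detritus clumps 0.279, small bivalves 0.114, barnacles 0.0691. Add prey in this order while the next type's profitability exceeds the intake rate on those already taken.
Rate on top 1: 0.6221. tube worms: 0.33 < 0.6221 → exclude; stop.
Optimal diet: amphipods — 1 of 5 types.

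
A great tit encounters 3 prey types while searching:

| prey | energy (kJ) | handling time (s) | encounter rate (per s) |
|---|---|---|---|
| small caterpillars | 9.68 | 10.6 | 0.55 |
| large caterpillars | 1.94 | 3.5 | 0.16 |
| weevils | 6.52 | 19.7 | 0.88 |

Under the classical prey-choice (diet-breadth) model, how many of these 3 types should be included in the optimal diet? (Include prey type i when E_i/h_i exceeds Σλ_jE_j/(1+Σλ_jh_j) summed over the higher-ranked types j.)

Profitabilities (E/h, kJ/s): small caterpillars 0.913, large caterpillars 0.554, weevils 0.331. Add prey in this order while the next type's profitability exceeds the intake rate on those already taken.
Rate on top 1: 0.7795. large caterpillars: 0.554 < 0.7795 → exclude; stop.
Optimal diet: small caterpillars — 1 of 3 types.

1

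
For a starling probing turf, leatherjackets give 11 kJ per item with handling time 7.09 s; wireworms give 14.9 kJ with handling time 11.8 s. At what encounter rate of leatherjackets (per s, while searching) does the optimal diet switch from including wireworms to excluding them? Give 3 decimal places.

Drop wireworms once their profitability E₂/h₂ falls below the rate achievable on leatherjackets alone: E₂/h₂ = λE₁/(1 + λh₁).
Solve for λ: λE₁h₂ = E₂(1 + λh₁) → λ(E₁h₂ − E₂h₁) = E₂ → λ = E₂/(E₁h₂ − E₂h₁).
λ = 14.9/(11×11.8 − 14.9×7.09) = 14.9/24.16 = 0.6167 per s.

0.617 per s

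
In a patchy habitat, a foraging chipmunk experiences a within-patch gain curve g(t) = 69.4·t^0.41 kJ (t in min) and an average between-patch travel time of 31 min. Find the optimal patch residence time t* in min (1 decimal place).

Optimal t* satisfies g'(t*) = g(t*)/(T + t*).
g'(t) = 0.41·69.4·t^-0.59. Setting 0.41·69.4·t^-0.59 = 69.4·t^0.41/(31+t) gives 0.41(31+t) = t, so 0.59·t = 0.41×31.
t* = 0.41×31/0.59 = 21.54 min.

21.5 min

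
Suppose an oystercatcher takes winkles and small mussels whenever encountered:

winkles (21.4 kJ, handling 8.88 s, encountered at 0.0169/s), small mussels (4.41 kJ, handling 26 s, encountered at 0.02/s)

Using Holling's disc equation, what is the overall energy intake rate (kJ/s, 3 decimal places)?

R = Σλ_iE_i / (1 + Σλ_ih_i)
Numerator: 0.0169×21.4 + 0.02×4.41 = 0.4499
Denominator: 1 + 0.0169×8.88 + 0.02×26 = 1.67
R = 0.4499/1.67 = 0.2694 kJ/s

0.269 kJ/s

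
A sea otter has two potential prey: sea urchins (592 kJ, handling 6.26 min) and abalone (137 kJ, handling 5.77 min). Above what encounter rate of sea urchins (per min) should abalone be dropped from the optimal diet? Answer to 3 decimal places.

0.054 per min

Drop abalone once their profitability E₂/h₂ falls below the rate achievable on sea urchins alone: E₂/h₂ = λE₁/(1 + λh₁).
Solve for λ: λE₁h₂ = E₂(1 + λh₁) → λ(E₁h₂ − E₂h₁) = E₂ → λ = E₂/(E₁h₂ − E₂h₁).
λ = 137/(592×5.77 − 137×6.26) = 137/2558 = 0.05355 per min.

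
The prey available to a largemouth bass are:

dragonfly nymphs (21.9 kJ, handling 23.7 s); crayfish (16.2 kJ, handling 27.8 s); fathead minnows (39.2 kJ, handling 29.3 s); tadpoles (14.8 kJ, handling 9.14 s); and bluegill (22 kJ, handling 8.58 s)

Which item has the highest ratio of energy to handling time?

bluegill

Profitability E/h (kJ/s): dragonfly nymphs = 21.9/23.7 = 0.924, crayfish = 16.2/27.8 = 0.583, fathead minnows = 39.2/29.3 = 1.34, tadpoles = 14.8/9.14 = 1.62, bluegill = 22/8.58 = 2.56.
Ranked: bluegill > tadpoles > fathead minnows > dragonfly nymphs > crayfish.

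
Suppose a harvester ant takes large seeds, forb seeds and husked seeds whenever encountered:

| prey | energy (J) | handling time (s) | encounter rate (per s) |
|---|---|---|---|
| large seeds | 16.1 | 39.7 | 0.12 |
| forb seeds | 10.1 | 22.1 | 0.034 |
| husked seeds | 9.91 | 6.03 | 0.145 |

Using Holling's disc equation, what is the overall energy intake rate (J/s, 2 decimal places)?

0.50 J/s

R = Σλ_iE_i / (1 + Σλ_ih_i)
Numerator: 0.12×16.1 + 0.034×10.1 + 0.145×9.91 = 3.712
Denominator: 1 + 0.12×39.7 + 0.034×22.1 + 0.145×6.03 = 7.39
R = 3.712/7.39 = 0.5024 J/s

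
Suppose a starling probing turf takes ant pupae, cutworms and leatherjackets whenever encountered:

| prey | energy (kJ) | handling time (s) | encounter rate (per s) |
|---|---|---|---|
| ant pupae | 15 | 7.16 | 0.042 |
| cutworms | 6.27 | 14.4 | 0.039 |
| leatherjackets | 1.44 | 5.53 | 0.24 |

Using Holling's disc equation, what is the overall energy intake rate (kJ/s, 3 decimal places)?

0.383 kJ/s

R = (0.042×15 + 0.039×6.27 + 0.24×1.44) / (1 + 0.042×7.16 + 0.039×14.4 + 0.24×5.53) = 1.22/3.19 = 0.3825 kJ/s.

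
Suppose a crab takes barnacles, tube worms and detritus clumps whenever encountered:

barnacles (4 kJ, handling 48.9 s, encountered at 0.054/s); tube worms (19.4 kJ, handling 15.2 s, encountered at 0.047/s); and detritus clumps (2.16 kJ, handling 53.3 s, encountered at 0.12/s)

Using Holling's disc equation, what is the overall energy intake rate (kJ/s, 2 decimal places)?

R = (0.054×4 + 0.047×19.4 + 0.12×2.16) / (1 + 0.054×48.9 + 0.047×15.2 + 0.12×53.3) = 1.387/10.75 = 0.129 kJ/s.

0.13 kJ/s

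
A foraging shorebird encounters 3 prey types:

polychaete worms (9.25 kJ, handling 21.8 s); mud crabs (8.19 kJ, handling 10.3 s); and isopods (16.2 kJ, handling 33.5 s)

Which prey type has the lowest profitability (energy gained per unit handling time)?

polychaete worms

In descending order of E/h:
mud crabs: 8.19/10.3 = 0.795 kJ/s
isopods: 16.2/33.5 = 0.484 kJ/s
polychaete worms: 9.25/21.8 = 0.424 kJ/s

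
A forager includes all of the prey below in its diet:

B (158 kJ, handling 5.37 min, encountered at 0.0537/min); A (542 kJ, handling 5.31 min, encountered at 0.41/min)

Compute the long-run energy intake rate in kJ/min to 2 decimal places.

66.57 kJ/min

R = Σλ_iE_i / (1 + Σλ_ih_i)
Numerator: 0.0537×158 + 0.41×542 = 230.7
Denominator: 1 + 0.0537×5.37 + 0.41×5.31 = 3.465
R = 230.7/3.465 = 66.57 kJ/min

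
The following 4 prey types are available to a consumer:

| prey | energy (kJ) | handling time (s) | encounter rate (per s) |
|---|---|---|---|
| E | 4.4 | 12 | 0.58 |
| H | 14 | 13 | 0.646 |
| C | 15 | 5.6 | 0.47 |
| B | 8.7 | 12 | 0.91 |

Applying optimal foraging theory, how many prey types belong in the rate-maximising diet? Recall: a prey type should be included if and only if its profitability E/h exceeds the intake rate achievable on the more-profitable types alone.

Rank by E/h (kJ/s): C 2.68, H 1.08, B 0.725, E 0.367. Include each in turn until the next type's E/h falls below the running intake rate.
Rate on top 1: 1.941. H: 1.08 < 1.941 → exclude; stop.
Optimal diet: C — 1 of 4 types.

1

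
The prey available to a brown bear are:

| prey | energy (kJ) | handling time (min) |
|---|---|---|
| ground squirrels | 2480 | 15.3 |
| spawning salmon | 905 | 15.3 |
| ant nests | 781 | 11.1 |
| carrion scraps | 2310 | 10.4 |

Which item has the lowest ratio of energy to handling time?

In descending order of E/h:
carrion scraps: 2310/10.4 = 222 kJ/min
ground squirrels: 2480/15.3 = 162 kJ/min
ant nests: 781/11.1 = 70.4 kJ/min
spawning salmon: 905/15.3 = 59.2 kJ/min

spawning salmon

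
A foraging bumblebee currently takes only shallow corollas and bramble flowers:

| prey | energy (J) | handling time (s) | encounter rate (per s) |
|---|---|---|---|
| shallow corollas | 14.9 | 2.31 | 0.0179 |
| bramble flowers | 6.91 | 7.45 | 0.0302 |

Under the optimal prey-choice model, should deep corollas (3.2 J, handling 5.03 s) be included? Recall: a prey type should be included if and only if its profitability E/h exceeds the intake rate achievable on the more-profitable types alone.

On shallow corollas and bramble flowers alone, R = ΣλE/(1+Σλh) = 0.4754/1.266 = 0.3754 J/s.
deep corollas: E/h = 3.2/5.03 = 0.6362 J/s.
Since 0.6362 > R, including deep corollas increases the long-run rate.

Yes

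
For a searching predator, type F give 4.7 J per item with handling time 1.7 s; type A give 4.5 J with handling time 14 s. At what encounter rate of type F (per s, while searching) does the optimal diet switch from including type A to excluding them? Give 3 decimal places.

0.077 per s

The zero-one rule: include type A iff E₂/h₂ > λE₁/(1+λh₁). Equality gives the switch point.
λE₁h₂ = E₂ + λE₂h₁ ⇒ λ = E₂/(E₁h₂ − E₂h₁) = 4.5/(65.8 − 7.65) = 0.07739 per s.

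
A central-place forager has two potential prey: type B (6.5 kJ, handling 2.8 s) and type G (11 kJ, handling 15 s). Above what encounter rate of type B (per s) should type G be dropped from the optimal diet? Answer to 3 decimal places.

Drop type G once their profitability E₂/h₂ falls below the rate achievable on type B alone: E₂/h₂ = λE₁/(1 + λh₁).
Solve for λ: λE₁h₂ = E₂(1 + λh₁) → λ(E₁h₂ − E₂h₁) = E₂ → λ = E₂/(E₁h₂ − E₂h₁).
λ = 11/(6.5×15 − 11×2.8) = 11/66.7 = 0.1649 per s.

0.165 per s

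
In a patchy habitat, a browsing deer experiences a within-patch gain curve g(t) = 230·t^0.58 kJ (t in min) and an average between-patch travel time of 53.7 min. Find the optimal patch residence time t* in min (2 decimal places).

74.16 min

By the marginal value theorem, leave when the instantaneous gain rate g'(t) equals the habitat-wide average g(t)/(T + t).
g'(t) = 0.58·230·t^-0.42. Setting 0.58·230·t^-0.42 = 230·t^0.58/(53.7+t) gives 0.58(53.7+t) = t, so 0.42·t = 0.58×53.7.
t* = 0.58×53.7/0.42 = 74.16 min.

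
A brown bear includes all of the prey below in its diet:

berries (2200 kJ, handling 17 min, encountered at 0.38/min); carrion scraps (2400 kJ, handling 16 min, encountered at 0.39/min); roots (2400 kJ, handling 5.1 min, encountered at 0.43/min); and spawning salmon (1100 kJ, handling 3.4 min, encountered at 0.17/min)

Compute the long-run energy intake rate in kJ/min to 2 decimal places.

181.59 kJ/min

Energy encountered per unit search time: 0.38×2200 + 0.39×2400 + 0.43×2400 + 0.17×1100 = 2991 kJ/min.
Handling time per unit search time: 0.38×17 + 0.39×16 + 0.43×5.1 + 0.17×3.4 = 15.47.
Rate = 2991/(1 + 15.47) = 181.6 kJ/min.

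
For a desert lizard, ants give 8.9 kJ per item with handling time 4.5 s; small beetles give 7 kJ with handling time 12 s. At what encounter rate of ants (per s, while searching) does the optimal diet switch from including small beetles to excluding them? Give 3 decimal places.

The zero-one rule: include small beetles iff E₂/h₂ > λE₁/(1+λh₁). Equality gives the switch point.
λE₁h₂ = E₂ + λE₂h₁ ⇒ λ = E₂/(E₁h₂ − E₂h₁) = 7/(106.8 − 31.5) = 0.09296 per s.

0.093 per s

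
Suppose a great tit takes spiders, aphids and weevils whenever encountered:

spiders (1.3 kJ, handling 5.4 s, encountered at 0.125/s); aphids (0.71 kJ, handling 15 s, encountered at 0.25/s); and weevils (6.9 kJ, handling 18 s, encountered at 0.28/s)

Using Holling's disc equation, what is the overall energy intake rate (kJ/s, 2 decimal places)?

0.22 kJ/s

R = Σλ_iE_i / (1 + Σλ_ih_i)
Numerator: 0.125×1.3 + 0.25×0.71 + 0.28×6.9 = 2.272
Denominator: 1 + 0.125×5.4 + 0.25×15 + 0.28×18 = 10.47
R = 2.272/10.47 = 0.2171 kJ/s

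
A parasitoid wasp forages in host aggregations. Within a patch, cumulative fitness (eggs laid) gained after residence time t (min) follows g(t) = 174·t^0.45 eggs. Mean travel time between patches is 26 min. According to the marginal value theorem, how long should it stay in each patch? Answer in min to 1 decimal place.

21.3 min

Optimal t* satisfies g'(t*) = g(t*)/(T + t*).
g'(t) = 0.45·174·t^-0.55. Setting 0.45·174·t^-0.55 = 174·t^0.45/(26+t) gives 0.45(26+t) = t, so 0.55·t = 0.45×26.
t* = 0.45×26/0.55 = 21.27 min.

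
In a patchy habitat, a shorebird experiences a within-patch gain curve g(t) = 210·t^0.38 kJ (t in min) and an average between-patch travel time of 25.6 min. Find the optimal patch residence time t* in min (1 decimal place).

15.7 min

Optimal t* satisfies g'(t*) = g(t*)/(T + t*).
g'(t) = 0.38·210·t^-0.62. Setting 0.38·210·t^-0.62 = 210·t^0.38/(25.6+t) gives 0.38(25.6+t) = t, so 0.62·t = 0.38×25.6.
t* = 0.38×25.6/0.62 = 15.69 min.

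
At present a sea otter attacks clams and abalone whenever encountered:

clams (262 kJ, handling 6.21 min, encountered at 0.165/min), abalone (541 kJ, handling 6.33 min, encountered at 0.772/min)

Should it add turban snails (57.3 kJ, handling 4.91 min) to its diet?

No

Intake rate on the current diet: R = (0.165×262 + 0.772×541) / (1 + 0.165×6.21 + 0.772×6.33) = 460.9/6.911 = 66.68 kJ/min.
Profitability of turban snails: 57.3/4.91 = 11.67 kJ/min.
11.67 < 66.68, so adding turban snails would lower the average — exclude it.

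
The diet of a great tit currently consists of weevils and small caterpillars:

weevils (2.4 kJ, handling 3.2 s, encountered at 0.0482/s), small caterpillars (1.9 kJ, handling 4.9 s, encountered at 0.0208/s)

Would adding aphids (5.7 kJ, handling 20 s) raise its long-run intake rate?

Yes

On weevils and small caterpillars alone, R = ΣλE/(1+Σλh) = 0.1552/1.256 = 0.1236 kJ/s.
aphids: E/h = 5.7/20 = 0.285 kJ/s.
0.285 > 0.1236, so adding aphids raises the average — include it.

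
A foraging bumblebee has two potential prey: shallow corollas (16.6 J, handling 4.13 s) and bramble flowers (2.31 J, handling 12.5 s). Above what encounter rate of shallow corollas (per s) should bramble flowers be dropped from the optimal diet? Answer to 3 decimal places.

0.012 per s

At the threshold, the rate on shallow corollas alone equals the profitability of bramble flowers: λ·16.6/(1 + λ·4.13) = 2.31/12.5 = 0.1848.
Rearranging, λ(16.6 − 0.1848×4.13) = 0.1848, so λ = 0.1848/15.84 = 0.01167 per s.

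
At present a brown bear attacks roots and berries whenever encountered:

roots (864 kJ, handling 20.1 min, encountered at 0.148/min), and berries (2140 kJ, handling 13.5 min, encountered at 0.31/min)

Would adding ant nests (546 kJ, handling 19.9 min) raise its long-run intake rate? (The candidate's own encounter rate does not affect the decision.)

Intake rate on the current diet: R = (0.148×864 + 0.31×2140) / (1 + 0.148×20.1 + 0.31×13.5) = 791.3/8.16 = 96.97 kJ/min.
Profitability of ant nests: 546/19.9 = 27.44 kJ/min.
27.44 < 96.97, so adding ant nests would lower the average — exclude it.

No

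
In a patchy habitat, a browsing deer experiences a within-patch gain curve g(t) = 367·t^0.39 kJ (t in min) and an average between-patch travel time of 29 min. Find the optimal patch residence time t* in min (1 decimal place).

18.5 min

By the marginal value theorem, leave when the instantaneous gain rate g'(t) equals the habitat-wide average g(t)/(T + t).
g'(t) = 0.39·367·t^-0.61. Setting 0.39·367·t^-0.61 = 367·t^0.39/(29+t) gives 0.39(29+t) = t, so 0.61·t = 0.39×29.
t* = 0.39×29/0.61 = 18.54 min.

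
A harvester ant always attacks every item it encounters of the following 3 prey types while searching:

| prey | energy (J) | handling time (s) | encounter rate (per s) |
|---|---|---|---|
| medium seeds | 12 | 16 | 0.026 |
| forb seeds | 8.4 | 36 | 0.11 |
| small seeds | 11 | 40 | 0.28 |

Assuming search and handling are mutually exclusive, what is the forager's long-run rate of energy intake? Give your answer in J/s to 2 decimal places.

Energy encountered per unit search time: 0.026×12 + 0.11×8.4 + 0.28×11 = 4.316 J/s.
Handling time per unit search time: 0.026×16 + 0.11×36 + 0.28×40 = 15.58.
Rate = 4.316/(1 + 15.58) = 0.2604 J/s.

0.26 J/s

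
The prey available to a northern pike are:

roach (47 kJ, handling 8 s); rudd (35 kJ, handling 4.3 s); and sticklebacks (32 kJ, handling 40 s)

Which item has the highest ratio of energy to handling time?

Profitability E/h (kJ/s): roach = 47/8 = 5.88, rudd = 35/4.3 = 8.14, sticklebacks = 32/40 = 0.8.
Ranked: rudd > roach > sticklebacks.

rudd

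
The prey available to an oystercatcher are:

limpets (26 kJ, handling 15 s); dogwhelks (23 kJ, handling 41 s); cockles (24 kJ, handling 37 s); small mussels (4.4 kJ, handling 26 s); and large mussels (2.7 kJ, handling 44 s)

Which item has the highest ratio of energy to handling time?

Profitability E/h (kJ/s): limpets = 26/15 = 1.73, dogwhelks = 23/41 = 0.561, cockles = 24/37 = 0.649, small mussels = 4.4/26 = 0.169, large mussels = 2.7/44 = 0.0614.
Ranked: limpets > cockles > dogwhelks > small mussels > large mussels.

limpets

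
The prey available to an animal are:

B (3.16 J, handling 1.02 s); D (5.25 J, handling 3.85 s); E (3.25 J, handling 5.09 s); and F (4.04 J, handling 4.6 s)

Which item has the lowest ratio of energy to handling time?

Profitability E/h (J/s): B = 3.16/1.02 = 3.1, D = 5.25/3.85 = 1.36, E = 3.25/5.09 = 0.639, F = 4.04/4.6 = 0.878.
Ranked: B > D > F > E.

E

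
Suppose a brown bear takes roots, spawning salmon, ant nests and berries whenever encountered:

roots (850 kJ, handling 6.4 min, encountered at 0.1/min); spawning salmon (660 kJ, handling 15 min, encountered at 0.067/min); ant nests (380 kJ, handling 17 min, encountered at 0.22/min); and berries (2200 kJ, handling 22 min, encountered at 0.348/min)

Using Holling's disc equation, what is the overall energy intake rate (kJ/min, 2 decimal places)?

69.68 kJ/min

Energy encountered per unit search time: 0.1×850 + 0.067×660 + 0.22×380 + 0.348×2200 = 978.4 kJ/min.
Handling time per unit search time: 0.1×6.4 + 0.067×15 + 0.22×17 + 0.348×22 = 13.04.
Rate = 978.4/(1 + 13.04) = 69.68 kJ/min.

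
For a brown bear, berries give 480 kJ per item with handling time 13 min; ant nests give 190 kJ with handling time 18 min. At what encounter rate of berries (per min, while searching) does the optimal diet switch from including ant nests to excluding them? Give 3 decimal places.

0.031 per min

Drop ant nests once their profitability E₂/h₂ falls below the rate achievable on berries alone: E₂/h₂ = λE₁/(1 + λh₁).
Solve for λ: λE₁h₂ = E₂(1 + λh₁) → λ(E₁h₂ − E₂h₁) = E₂ → λ = E₂/(E₁h₂ − E₂h₁).
λ = 190/(480×18 − 190×13) = 190/6170 = 0.03079 per min.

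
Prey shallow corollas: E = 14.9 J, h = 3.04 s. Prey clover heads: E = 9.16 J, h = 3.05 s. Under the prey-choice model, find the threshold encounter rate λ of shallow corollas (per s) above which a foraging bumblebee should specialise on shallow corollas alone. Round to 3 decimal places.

0.520 per s

Drop clover heads once their profitability E₂/h₂ falls below the rate achievable on shallow corollas alone: E₂/h₂ = λE₁/(1 + λh₁).
Solve for λ: λE₁h₂ = E₂(1 + λh₁) → λ(E₁h₂ − E₂h₁) = E₂ → λ = E₂/(E₁h₂ − E₂h₁).
λ = 9.16/(14.9×3.05 − 9.16×3.04) = 9.16/17.6 = 0.5205 per s.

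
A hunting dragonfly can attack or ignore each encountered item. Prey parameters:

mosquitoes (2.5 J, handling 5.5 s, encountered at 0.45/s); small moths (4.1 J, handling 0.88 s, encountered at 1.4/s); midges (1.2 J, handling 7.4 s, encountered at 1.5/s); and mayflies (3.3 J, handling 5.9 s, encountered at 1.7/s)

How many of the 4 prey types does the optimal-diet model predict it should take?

1

Rank by E/h (J/s): small moths 4.66, mayflies 0.559, mosquitoes 0.455, midges 0.162. Include each in turn until the next type's E/h falls below the running intake rate.
Rate on top 1: 2.572. mayflies: 0.559 < 2.572 → exclude; stop.
Optimal diet: small moths — 1 of 4 types.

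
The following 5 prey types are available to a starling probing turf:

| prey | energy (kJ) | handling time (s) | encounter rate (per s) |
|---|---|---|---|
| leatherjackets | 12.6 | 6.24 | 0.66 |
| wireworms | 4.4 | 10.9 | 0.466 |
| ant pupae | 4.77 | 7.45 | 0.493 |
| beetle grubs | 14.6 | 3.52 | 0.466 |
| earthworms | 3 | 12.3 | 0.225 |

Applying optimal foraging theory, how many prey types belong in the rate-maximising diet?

Rank by E/h (kJ/s): beetle grubs 4.15, leatherjackets 2.02, ant pupae 0.64, wireworms 0.404, earthworms 0.244. Include each in turn until the next type's E/h falls below the running intake rate.
Rate on top 1: 2.577. leatherjackets: 2.02 < 2.577 → exclude; stop.
Optimal diet: beetle grubs — 1 of 5 types.

1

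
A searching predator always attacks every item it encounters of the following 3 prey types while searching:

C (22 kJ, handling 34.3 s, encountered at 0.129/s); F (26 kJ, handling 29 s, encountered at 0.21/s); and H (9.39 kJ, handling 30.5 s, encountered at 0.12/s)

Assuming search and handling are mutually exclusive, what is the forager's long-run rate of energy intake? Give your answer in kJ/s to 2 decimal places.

R = Σλ_iE_i / (1 + Σλ_ih_i)
Numerator: 0.129×22 + 0.21×26 + 0.12×9.39 = 9.425
Denominator: 1 + 0.129×34.3 + 0.21×29 + 0.12×30.5 = 15.17
R = 9.425/15.17 = 0.6211 kJ/s

0.62 kJ/s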